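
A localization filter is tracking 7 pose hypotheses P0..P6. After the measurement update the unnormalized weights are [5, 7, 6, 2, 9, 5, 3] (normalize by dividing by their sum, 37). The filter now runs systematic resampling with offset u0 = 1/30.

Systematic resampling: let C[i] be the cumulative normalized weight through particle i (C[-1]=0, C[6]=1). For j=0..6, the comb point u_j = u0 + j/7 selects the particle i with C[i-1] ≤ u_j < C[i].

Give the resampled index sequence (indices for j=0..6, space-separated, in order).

0 1 1 2 4 4 5

C = [5/37, 12/37, 18/37, 20/37, 29/37, 34/37, 1]
j=0: u_0=1/30 ∈ [0, 5/37) → index 0
j=1: u_1=37/210 ∈ [5/37, 12/37) → index 1
j=2: u_2=67/210 ∈ [5/37, 12/37) → index 1
j=3: u_3=97/210 ∈ [12/37, 18/37) → index 2
j=4: u_4=127/210 ∈ [20/37, 29/37) → index 4
j=5: u_5=157/210 ∈ [20/37, 29/37) → index 4
j=6: u_6=187/210 ∈ [29/37, 34/37) → index 5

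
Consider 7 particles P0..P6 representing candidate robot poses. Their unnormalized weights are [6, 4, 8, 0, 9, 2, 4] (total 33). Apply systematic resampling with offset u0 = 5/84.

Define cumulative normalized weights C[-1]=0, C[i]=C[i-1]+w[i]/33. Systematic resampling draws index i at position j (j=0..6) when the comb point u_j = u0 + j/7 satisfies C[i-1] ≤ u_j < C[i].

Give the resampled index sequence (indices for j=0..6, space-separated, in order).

0 1 2 2 4 4 6

C = [2/11, 10/33, 6/11, 6/11, 9/11, 29/33, 1]
j=0: u_0=5/84 ∈ [0, 2/11) → index 0
j=1: u_1=17/84 ∈ [2/11, 10/33) → index 1
j=2: u_2=29/84 ∈ [10/33, 6/11) → index 2
j=3: u_3=41/84 ∈ [10/33, 6/11) → index 2
j=4: u_4=53/84 ∈ [6/11, 9/11) → index 4
j=5: u_5=65/84 ∈ [6/11, 9/11) → index 4
j=6: u_6=11/12 ∈ [29/33, 1) → index 6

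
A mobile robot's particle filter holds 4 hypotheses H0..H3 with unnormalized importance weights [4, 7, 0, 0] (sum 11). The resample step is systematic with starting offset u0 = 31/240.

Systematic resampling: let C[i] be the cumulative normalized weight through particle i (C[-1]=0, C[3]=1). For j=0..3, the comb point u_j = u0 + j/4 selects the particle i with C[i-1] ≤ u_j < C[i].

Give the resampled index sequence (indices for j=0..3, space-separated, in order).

C = [4/11, 1, 1, 1]
j=0: u_0=31/240 ∈ [0, 4/11) → index 0
j=1: u_1=91/240 ∈ [4/11, 1) → index 1
j=2: u_2=151/240 ∈ [4/11, 1) → index 1
j=3: u_3=211/240 ∈ [4/11, 1) → index 1

0 1 1 1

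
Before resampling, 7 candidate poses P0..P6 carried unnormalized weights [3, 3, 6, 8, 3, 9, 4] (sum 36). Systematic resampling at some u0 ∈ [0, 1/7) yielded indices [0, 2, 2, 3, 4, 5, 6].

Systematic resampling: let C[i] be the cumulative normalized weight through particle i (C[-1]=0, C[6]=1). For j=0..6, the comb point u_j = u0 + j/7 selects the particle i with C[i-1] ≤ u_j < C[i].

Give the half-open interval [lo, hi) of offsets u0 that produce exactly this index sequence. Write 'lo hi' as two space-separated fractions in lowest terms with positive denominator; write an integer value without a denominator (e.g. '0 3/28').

C = [1/12, 1/6, 1/3, 5/9, 23/36, 8/9, 1]
j=0 picked index 0: u0 ∈ [0, 1/12)
j=1 picked index 2: u0 ∈ [1/42, 4/21)
j=2 picked index 2: u0 ∈ [-5/42, 1/21)
j=3 picked index 3: u0 ∈ [-2/21, 8/63)
j=4 picked index 4: u0 ∈ [-1/63, 17/252)
j=5 picked index 5: u0 ∈ [-19/252, 11/63)
j=6 picked index 6: u0 ∈ [2/63, 1/7)
intersection: [2/63, 1/21)

2/63 1/21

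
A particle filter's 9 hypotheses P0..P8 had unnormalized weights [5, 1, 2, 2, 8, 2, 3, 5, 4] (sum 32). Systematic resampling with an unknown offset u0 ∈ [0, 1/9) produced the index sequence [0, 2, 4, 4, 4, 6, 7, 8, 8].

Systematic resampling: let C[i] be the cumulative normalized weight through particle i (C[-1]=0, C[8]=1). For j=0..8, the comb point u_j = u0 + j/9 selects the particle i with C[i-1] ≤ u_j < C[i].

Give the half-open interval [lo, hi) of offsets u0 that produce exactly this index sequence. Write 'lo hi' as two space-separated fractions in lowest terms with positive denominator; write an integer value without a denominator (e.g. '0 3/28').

C = [5/32, 3/16, 1/4, 5/16, 9/16, 5/8, 23/32, 7/8, 1]
j=0 picked index 0: u0 ∈ [0, 5/32)
j=1 picked index 2: u0 ∈ [11/144, 5/36)
j=2 picked index 4: u0 ∈ [13/144, 49/144)
j=3 picked index 4: u0 ∈ [-1/48, 11/48)
j=4 picked index 4: u0 ∈ [-19/144, 17/144)
j=5 picked index 6: u0 ∈ [5/72, 47/288)
j=6 picked index 7: u0 ∈ [5/96, 5/24)
j=7 picked index 8: u0 ∈ [7/72, 2/9)
j=8 picked index 8: u0 ∈ [-1/72, 1/9)
intersection: [7/72, 1/9)

7/72 1/9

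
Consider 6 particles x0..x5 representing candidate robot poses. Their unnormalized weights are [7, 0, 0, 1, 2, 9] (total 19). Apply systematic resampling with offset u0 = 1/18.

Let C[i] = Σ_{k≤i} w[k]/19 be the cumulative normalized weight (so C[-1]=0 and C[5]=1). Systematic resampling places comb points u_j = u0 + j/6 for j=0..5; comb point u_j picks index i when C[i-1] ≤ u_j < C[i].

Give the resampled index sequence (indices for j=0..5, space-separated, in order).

C = [7/19, 7/19, 7/19, 8/19, 10/19, 1]
j=0: u_0=1/18 ∈ [0, 7/19) → index 0
j=1: u_1=2/9 ∈ [0, 7/19) → index 0
j=2: u_2=7/18 ∈ [7/19, 8/19) → index 3
j=3: u_3=5/9 ∈ [10/19, 1) → index 5
j=4: u_4=13/18 ∈ [10/19, 1) → index 5
j=5: u_5=8/9 ∈ [10/19, 1) → index 5

0 0 3 5 5 5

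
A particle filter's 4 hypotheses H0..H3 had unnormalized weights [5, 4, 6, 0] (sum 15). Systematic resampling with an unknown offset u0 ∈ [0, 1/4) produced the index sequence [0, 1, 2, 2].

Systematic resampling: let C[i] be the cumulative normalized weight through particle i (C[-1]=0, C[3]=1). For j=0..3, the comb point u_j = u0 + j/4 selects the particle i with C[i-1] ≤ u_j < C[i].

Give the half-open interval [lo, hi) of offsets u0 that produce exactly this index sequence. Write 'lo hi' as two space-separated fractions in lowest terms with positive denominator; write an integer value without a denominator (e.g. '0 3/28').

1/10 1/4

C = [1/3, 3/5, 1, 1]
j=0 picked index 0: u0 ∈ [0, 1/3)
j=1 picked index 1: u0 ∈ [1/12, 7/20)
j=2 picked index 2: u0 ∈ [1/10, 1/2)
j=3 picked index 2: u0 ∈ [-3/20, 1/4)
intersection: [1/10, 1/4)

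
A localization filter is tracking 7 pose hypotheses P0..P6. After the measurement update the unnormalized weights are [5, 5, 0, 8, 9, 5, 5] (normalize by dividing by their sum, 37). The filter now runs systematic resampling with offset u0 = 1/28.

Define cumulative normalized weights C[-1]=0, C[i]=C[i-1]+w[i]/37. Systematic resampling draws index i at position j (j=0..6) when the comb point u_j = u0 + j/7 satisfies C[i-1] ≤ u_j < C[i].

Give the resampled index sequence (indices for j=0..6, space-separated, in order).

0 1 3 3 4 5 6

C = [5/37, 10/37, 10/37, 18/37, 27/37, 32/37, 1]
j=0: u_0=1/28 ∈ [0, 5/37) → index 0
j=1: u_1=5/28 ∈ [5/37, 10/37) → index 1
j=2: u_2=9/28 ∈ [10/37, 18/37) → index 3
j=3: u_3=13/28 ∈ [10/37, 18/37) → index 3
j=4: u_4=17/28 ∈ [18/37, 27/37) → index 4
j=5: u_5=3/4 ∈ [27/37, 32/37) → index 5
j=6: u_6=25/28 ∈ [32/37, 1) → index 6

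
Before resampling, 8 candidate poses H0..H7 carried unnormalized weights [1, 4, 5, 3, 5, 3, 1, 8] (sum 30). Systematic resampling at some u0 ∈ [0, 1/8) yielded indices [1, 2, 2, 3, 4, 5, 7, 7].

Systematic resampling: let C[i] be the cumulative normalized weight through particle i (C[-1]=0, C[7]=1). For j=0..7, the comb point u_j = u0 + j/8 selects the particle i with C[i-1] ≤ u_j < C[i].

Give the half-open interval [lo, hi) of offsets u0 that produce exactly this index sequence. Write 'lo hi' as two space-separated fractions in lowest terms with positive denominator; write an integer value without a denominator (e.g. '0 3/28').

1/24 7/120

C = [1/30, 1/6, 1/3, 13/30, 3/5, 7/10, 11/15, 1]
j=0 picked index 1: u0 ∈ [1/30, 1/6)
j=1 picked index 2: u0 ∈ [1/24, 5/24)
j=2 picked index 2: u0 ∈ [-1/12, 1/12)
j=3 picked index 3: u0 ∈ [-1/24, 7/120)
j=4 picked index 4: u0 ∈ [-1/15, 1/10)
j=5 picked index 5: u0 ∈ [-1/40, 3/40)
j=6 picked index 7: u0 ∈ [-1/60, 1/4)
j=7 picked index 7: u0 ∈ [-17/120, 1/8)
intersection: [1/24, 7/120)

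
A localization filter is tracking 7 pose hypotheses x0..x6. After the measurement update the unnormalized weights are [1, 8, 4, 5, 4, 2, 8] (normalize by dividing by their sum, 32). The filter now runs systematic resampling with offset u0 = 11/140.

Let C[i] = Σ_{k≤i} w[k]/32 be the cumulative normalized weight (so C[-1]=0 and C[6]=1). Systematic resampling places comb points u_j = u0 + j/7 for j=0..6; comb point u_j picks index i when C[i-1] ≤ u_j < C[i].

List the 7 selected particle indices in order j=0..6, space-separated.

1 1 2 3 4 6 6

C = [1/32, 9/32, 13/32, 9/16, 11/16, 3/4, 1]
j=0: u_0=11/140 ∈ [1/32, 9/32) → index 1
j=1: u_1=31/140 ∈ [1/32, 9/32) → index 1
j=2: u_2=51/140 ∈ [9/32, 13/32) → index 2
j=3: u_3=71/140 ∈ [13/32, 9/16) → index 3
j=4: u_4=13/20 ∈ [9/16, 11/16) → index 4
j=5: u_5=111/140 ∈ [3/4, 1) → index 6
j=6: u_6=131/140 ∈ [3/4, 1) → index 6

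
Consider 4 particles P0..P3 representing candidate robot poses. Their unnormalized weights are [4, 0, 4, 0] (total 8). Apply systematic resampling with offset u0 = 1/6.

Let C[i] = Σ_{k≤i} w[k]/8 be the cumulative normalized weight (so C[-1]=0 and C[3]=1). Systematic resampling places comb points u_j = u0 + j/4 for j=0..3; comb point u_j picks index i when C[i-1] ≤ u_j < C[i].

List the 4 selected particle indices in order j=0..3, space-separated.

C = [1/2, 1/2, 1, 1]
j=0: u_0=1/6 ∈ [0, 1/2) → index 0
j=1: u_1=5/12 ∈ [0, 1/2) → index 0
j=2: u_2=2/3 ∈ [1/2, 1) → index 2
j=3: u_3=11/12 ∈ [1/2, 1) → index 2

0 0 2 2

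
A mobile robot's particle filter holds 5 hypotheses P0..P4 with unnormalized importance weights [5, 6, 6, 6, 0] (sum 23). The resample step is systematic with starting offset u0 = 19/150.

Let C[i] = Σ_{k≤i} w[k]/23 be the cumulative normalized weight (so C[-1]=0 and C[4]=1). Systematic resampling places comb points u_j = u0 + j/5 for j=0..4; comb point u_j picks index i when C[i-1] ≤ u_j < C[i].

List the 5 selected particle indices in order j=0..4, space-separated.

0 1 2 2 3

C = [5/23, 11/23, 17/23, 1, 1]
j=0: u_0=19/150 ∈ [0, 5/23) → index 0
j=1: u_1=49/150 ∈ [5/23, 11/23) → index 1
j=2: u_2=79/150 ∈ [11/23, 17/23) → index 2
j=3: u_3=109/150 ∈ [11/23, 17/23) → index 2
j=4: u_4=139/150 ∈ [17/23, 1) → index 3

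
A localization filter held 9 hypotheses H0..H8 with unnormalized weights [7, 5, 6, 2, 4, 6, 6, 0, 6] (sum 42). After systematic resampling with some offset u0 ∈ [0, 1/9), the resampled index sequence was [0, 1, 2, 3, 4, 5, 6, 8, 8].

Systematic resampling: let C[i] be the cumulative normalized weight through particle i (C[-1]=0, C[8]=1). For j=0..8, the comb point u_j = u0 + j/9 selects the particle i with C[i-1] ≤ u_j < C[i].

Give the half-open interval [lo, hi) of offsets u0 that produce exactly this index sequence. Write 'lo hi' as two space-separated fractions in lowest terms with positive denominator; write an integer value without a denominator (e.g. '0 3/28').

2/21 1/9

C = [1/6, 2/7, 3/7, 10/21, 4/7, 5/7, 6/7, 6/7, 1]
j=0 picked index 0: u0 ∈ [0, 1/6)
j=1 picked index 1: u0 ∈ [1/18, 11/63)
j=2 picked index 2: u0 ∈ [4/63, 13/63)
j=3 picked index 3: u0 ∈ [2/21, 1/7)
j=4 picked index 4: u0 ∈ [2/63, 8/63)
j=5 picked index 5: u0 ∈ [1/63, 10/63)
j=6 picked index 6: u0 ∈ [1/21, 4/21)
j=7 picked index 8: u0 ∈ [5/63, 2/9)
j=8 picked index 8: u0 ∈ [-2/63, 1/9)
intersection: [2/21, 1/9)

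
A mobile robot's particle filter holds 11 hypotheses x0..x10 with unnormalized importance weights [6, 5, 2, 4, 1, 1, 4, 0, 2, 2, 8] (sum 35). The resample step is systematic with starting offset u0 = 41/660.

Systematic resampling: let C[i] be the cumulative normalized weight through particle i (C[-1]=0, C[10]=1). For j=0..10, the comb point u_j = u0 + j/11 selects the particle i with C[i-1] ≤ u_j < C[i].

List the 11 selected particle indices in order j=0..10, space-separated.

C = [6/35, 11/35, 13/35, 17/35, 18/35, 19/35, 23/35, 23/35, 5/7, 27/35, 1]
j=0: u_0=41/660 ∈ [0, 6/35) → index 0
j=1: u_1=101/660 ∈ [0, 6/35) → index 0
j=2: u_2=161/660 ∈ [6/35, 11/35) → index 1
j=3: u_3=221/660 ∈ [11/35, 13/35) → index 2
j=4: u_4=281/660 ∈ [13/35, 17/35) → index 3
j=5: u_5=31/60 ∈ [18/35, 19/35) → index 5
j=6: u_6=401/660 ∈ [19/35, 23/35) → index 6
j=7: u_7=461/660 ∈ [23/35, 5/7) → index 8
j=8: u_8=521/660 ∈ [27/35, 1) → index 10
j=9: u_9=581/660 ∈ [27/35, 1) → index 10
j=10: u_10=641/660 ∈ [27/35, 1) → index 10

0 0 1 2 3 5 6 8 10 10 10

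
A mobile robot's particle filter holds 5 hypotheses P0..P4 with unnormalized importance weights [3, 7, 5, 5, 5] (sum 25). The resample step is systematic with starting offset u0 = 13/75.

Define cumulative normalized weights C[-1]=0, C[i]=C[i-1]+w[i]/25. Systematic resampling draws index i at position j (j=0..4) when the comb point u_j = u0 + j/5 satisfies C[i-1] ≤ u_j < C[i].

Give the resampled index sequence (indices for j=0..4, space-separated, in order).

1 1 2 3 4

C = [3/25, 2/5, 3/5, 4/5, 1]
j=0: u_0=13/75 ∈ [3/25, 2/5) → index 1
j=1: u_1=28/75 ∈ [3/25, 2/5) → index 1
j=2: u_2=43/75 ∈ [2/5, 3/5) → index 2
j=3: u_3=58/75 ∈ [3/5, 4/5) → index 3
j=4: u_4=73/75 ∈ [4/5, 1) → index 4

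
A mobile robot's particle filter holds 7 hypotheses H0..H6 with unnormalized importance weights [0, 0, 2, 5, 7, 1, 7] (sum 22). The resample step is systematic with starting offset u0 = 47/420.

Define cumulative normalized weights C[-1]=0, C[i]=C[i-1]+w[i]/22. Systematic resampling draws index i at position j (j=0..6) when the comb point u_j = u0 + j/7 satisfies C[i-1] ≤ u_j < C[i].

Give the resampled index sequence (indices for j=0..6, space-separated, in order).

3 3 4 4 6 6 6

C = [0, 0, 1/11, 7/22, 7/11, 15/22, 1]
j=0: u_0=47/420 ∈ [1/11, 7/22) → index 3
j=1: u_1=107/420 ∈ [1/11, 7/22) → index 3
j=2: u_2=167/420 ∈ [7/22, 7/11) → index 4
j=3: u_3=227/420 ∈ [7/22, 7/11) → index 4
j=4: u_4=41/60 ∈ [15/22, 1) → index 6
j=5: u_5=347/420 ∈ [15/22, 1) → index 6
j=6: u_6=407/420 ∈ [15/22, 1) → index 6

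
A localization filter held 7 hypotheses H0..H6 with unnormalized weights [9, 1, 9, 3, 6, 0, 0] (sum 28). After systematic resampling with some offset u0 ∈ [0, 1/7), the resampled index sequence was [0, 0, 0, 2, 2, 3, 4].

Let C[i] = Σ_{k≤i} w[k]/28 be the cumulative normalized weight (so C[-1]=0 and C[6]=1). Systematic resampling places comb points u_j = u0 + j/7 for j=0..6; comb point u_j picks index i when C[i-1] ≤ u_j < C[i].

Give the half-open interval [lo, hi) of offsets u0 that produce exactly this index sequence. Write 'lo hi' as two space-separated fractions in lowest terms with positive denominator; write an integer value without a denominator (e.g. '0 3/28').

C = [9/28, 5/14, 19/28, 11/14, 1, 1, 1]
j=0 picked index 0: u0 ∈ [0, 9/28)
j=1 picked index 0: u0 ∈ [-1/7, 5/28)
j=2 picked index 0: u0 ∈ [-2/7, 1/28)
j=3 picked index 2: u0 ∈ [-1/14, 1/4)
j=4 picked index 2: u0 ∈ [-3/14, 3/28)
j=5 picked index 3: u0 ∈ [-1/28, 1/14)
j=6 picked index 4: u0 ∈ [-1/14, 1/7)
intersection: [0, 1/28)

0 1/28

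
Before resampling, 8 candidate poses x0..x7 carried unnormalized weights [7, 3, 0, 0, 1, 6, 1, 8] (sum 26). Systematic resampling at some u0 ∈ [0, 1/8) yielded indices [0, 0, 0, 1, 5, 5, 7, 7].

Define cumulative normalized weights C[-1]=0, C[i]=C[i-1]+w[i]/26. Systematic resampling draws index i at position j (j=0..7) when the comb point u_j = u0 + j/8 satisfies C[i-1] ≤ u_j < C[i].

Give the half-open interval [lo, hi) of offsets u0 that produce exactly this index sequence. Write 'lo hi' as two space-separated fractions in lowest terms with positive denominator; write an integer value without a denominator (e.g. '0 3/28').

0 1/104

C = [7/26, 5/13, 5/13, 5/13, 11/26, 17/26, 9/13, 1]
j=0 picked index 0: u0 ∈ [0, 7/26)
j=1 picked index 0: u0 ∈ [-1/8, 15/104)
j=2 picked index 0: u0 ∈ [-1/4, 1/52)
j=3 picked index 1: u0 ∈ [-11/104, 1/104)
j=4 picked index 5: u0 ∈ [-1/13, 2/13)
j=5 picked index 5: u0 ∈ [-21/104, 3/104)
j=6 picked index 7: u0 ∈ [-3/52, 1/4)
j=7 picked index 7: u0 ∈ [-19/104, 1/8)
intersection: [0, 1/104)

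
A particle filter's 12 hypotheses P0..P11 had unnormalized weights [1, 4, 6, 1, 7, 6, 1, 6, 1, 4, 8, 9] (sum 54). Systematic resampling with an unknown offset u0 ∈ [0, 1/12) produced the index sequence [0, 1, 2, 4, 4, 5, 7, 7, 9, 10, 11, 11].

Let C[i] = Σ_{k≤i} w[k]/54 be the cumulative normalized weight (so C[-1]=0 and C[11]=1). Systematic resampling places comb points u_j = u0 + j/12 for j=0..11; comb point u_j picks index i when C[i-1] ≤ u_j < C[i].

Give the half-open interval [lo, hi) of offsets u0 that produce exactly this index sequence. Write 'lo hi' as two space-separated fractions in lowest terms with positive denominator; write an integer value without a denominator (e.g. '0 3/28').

0 1/108

C = [1/54, 5/54, 11/54, 2/9, 19/54, 25/54, 13/27, 16/27, 11/18, 37/54, 5/6, 1]
j=0 picked index 0: u0 ∈ [0, 1/54)
j=1 picked index 1: u0 ∈ [-7/108, 1/108)
j=2 picked index 2: u0 ∈ [-2/27, 1/27)
j=3 picked index 4: u0 ∈ [-1/36, 11/108)
j=4 picked index 4: u0 ∈ [-1/9, 1/54)
j=5 picked index 5: u0 ∈ [-7/108, 5/108)
j=6 picked index 7: u0 ∈ [-1/54, 5/54)
j=7 picked index 7: u0 ∈ [-11/108, 1/108)
j=8 picked index 9: u0 ∈ [-1/18, 1/54)
j=9 picked index 10: u0 ∈ [-7/108, 1/12)
j=10 picked index 11: u0 ∈ [0, 1/6)
j=11 picked index 11: u0 ∈ [-1/12, 1/12)
intersection: [0, 1/108)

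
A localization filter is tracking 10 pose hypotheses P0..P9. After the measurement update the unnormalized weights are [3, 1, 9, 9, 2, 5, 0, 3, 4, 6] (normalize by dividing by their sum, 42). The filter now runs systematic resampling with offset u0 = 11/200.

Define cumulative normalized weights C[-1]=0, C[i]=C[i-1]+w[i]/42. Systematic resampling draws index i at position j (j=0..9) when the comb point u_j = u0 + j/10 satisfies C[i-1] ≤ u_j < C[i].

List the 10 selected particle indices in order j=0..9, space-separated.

C = [1/14, 2/21, 13/42, 11/21, 4/7, 29/42, 29/42, 16/21, 6/7, 1]
j=0: u_0=11/200 ∈ [0, 1/14) → index 0
j=1: u_1=31/200 ∈ [2/21, 13/42) → index 2
j=2: u_2=51/200 ∈ [2/21, 13/42) → index 2
j=3: u_3=71/200 ∈ [13/42, 11/21) → index 3
j=4: u_4=91/200 ∈ [13/42, 11/21) → index 3
j=5: u_5=111/200 ∈ [11/21, 4/7) → index 4
j=6: u_6=131/200 ∈ [4/7, 29/42) → index 5
j=7: u_7=151/200 ∈ [29/42, 16/21) → index 7
j=8: u_8=171/200 ∈ [16/21, 6/7) → index 8
j=9: u_9=191/200 ∈ [6/7, 1) → index 9

0 2 2 3 3 4 5 7 8 9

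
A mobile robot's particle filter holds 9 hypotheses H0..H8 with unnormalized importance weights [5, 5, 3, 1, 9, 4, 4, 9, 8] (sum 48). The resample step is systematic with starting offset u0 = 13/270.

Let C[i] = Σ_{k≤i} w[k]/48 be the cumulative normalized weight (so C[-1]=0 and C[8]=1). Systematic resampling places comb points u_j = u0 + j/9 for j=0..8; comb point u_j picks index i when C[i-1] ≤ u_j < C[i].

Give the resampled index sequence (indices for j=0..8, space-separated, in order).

0 1 2 4 5 6 7 7 8

C = [5/48, 5/24, 13/48, 7/24, 23/48, 9/16, 31/48, 5/6, 1]
j=0: u_0=13/270 ∈ [0, 5/48) → index 0
j=1: u_1=43/270 ∈ [5/48, 5/24) → index 1
j=2: u_2=73/270 ∈ [5/24, 13/48) → index 2
j=3: u_3=103/270 ∈ [7/24, 23/48) → index 4
j=4: u_4=133/270 ∈ [23/48, 9/16) → index 5
j=5: u_5=163/270 ∈ [9/16, 31/48) → index 6
j=6: u_6=193/270 ∈ [31/48, 5/6) → index 7
j=7: u_7=223/270 ∈ [31/48, 5/6) → index 7
j=8: u_8=253/270 ∈ [5/6, 1) → index 8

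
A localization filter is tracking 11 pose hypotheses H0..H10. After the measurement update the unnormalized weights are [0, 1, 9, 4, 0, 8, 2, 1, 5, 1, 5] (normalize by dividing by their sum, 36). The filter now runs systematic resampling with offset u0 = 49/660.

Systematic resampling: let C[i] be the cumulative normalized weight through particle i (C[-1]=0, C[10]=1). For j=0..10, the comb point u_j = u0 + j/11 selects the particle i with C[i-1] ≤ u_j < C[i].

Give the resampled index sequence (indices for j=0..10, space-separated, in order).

C = [0, 1/36, 5/18, 7/18, 7/18, 11/18, 2/3, 25/36, 5/6, 31/36, 1]
j=0: u_0=49/660 ∈ [1/36, 5/18) → index 2
j=1: u_1=109/660 ∈ [1/36, 5/18) → index 2
j=2: u_2=169/660 ∈ [1/36, 5/18) → index 2
j=3: u_3=229/660 ∈ [5/18, 7/18) → index 3
j=4: u_4=289/660 ∈ [7/18, 11/18) → index 5
j=5: u_5=349/660 ∈ [7/18, 11/18) → index 5
j=6: u_6=409/660 ∈ [11/18, 2/3) → index 6
j=7: u_7=469/660 ∈ [25/36, 5/6) → index 8
j=8: u_8=529/660 ∈ [25/36, 5/6) → index 8
j=9: u_9=589/660 ∈ [31/36, 1) → index 10
j=10: u_10=59/60 ∈ [31/36, 1) → index 10

2 2 2 3 5 5 6 8 8 10 10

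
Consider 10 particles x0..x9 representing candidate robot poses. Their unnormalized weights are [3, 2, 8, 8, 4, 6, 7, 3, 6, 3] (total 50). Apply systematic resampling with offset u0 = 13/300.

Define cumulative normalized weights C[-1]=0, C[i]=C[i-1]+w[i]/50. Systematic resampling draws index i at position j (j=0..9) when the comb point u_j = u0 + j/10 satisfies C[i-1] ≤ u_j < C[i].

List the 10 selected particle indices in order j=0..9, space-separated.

0 2 2 3 4 5 6 6 8 9

C = [3/50, 1/10, 13/50, 21/50, 1/2, 31/50, 19/25, 41/50, 47/50, 1]
j=0: u_0=13/300 ∈ [0, 3/50) → index 0
j=1: u_1=43/300 ∈ [1/10, 13/50) → index 2
j=2: u_2=73/300 ∈ [1/10, 13/50) → index 2
j=3: u_3=103/300 ∈ [13/50, 21/50) → index 3
j=4: u_4=133/300 ∈ [21/50, 1/2) → index 4
j=5: u_5=163/300 ∈ [1/2, 31/50) → index 5
j=6: u_6=193/300 ∈ [31/50, 19/25) → index 6
j=7: u_7=223/300 ∈ [31/50, 19/25) → index 6
j=8: u_8=253/300 ∈ [41/50, 47/50) → index 8
j=9: u_9=283/300 ∈ [47/50, 1) → index 9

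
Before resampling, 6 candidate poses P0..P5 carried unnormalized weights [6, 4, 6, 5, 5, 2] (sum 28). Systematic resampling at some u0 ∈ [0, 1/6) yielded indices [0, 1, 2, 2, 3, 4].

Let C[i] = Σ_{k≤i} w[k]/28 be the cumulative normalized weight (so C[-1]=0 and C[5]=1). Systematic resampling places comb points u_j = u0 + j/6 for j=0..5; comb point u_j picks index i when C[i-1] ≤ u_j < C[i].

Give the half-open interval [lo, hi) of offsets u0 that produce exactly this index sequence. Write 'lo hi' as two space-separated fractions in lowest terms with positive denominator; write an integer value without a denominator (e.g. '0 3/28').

1/21 1/14

C = [3/14, 5/14, 4/7, 3/4, 13/14, 1]
j=0 picked index 0: u0 ∈ [0, 3/14)
j=1 picked index 1: u0 ∈ [1/21, 4/21)
j=2 picked index 2: u0 ∈ [1/42, 5/21)
j=3 picked index 2: u0 ∈ [-1/7, 1/14)
j=4 picked index 3: u0 ∈ [-2/21, 1/12)
j=5 picked index 4: u0 ∈ [-1/12, 2/21)
intersection: [1/21, 1/14)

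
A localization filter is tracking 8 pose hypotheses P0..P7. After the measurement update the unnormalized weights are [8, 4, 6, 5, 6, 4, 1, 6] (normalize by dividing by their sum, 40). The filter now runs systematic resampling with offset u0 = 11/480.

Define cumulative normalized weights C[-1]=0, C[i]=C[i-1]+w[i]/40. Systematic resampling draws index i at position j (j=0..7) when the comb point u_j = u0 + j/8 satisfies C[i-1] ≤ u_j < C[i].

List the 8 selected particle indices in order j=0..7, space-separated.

C = [1/5, 3/10, 9/20, 23/40, 29/40, 33/40, 17/20, 1]
j=0: u_0=11/480 ∈ [0, 1/5) → index 0
j=1: u_1=71/480 ∈ [0, 1/5) → index 0
j=2: u_2=131/480 ∈ [1/5, 3/10) → index 1
j=3: u_3=191/480 ∈ [3/10, 9/20) → index 2
j=4: u_4=251/480 ∈ [9/20, 23/40) → index 3
j=5: u_5=311/480 ∈ [23/40, 29/40) → index 4
j=6: u_6=371/480 ∈ [29/40, 33/40) → index 5
j=7: u_7=431/480 ∈ [17/20, 1) → index 7

0 0 1 2 3 4 5 7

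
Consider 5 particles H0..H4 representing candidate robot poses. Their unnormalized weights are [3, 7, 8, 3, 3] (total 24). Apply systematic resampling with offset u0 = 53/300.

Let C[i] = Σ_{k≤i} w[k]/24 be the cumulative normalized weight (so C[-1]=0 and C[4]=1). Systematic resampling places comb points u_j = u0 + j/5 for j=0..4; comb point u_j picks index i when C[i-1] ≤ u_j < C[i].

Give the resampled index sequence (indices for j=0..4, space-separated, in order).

1 1 2 3 4

C = [1/8, 5/12, 3/4, 7/8, 1]
j=0: u_0=53/300 ∈ [1/8, 5/12) → index 1
j=1: u_1=113/300 ∈ [1/8, 5/12) → index 1
j=2: u_2=173/300 ∈ [5/12, 3/4) → index 2
j=3: u_3=233/300 ∈ [3/4, 7/8) → index 3
j=4: u_4=293/300 ∈ [7/8, 1) → index 4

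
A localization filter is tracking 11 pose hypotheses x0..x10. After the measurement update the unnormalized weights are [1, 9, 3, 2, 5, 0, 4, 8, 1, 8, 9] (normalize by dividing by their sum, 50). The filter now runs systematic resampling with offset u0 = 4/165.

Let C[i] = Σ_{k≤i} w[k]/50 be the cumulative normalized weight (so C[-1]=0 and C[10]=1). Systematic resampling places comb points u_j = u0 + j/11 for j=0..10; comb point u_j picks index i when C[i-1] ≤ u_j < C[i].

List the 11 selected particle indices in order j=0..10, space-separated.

C = [1/50, 1/5, 13/50, 3/10, 2/5, 2/5, 12/25, 16/25, 33/50, 41/50, 1]
j=0: u_0=4/165 ∈ [1/50, 1/5) → index 1
j=1: u_1=19/165 ∈ [1/50, 1/5) → index 1
j=2: u_2=34/165 ∈ [1/5, 13/50) → index 2
j=3: u_3=49/165 ∈ [13/50, 3/10) → index 3
j=4: u_4=64/165 ∈ [3/10, 2/5) → index 4
j=5: u_5=79/165 ∈ [2/5, 12/25) → index 6
j=6: u_6=94/165 ∈ [12/25, 16/25) → index 7
j=7: u_7=109/165 ∈ [33/50, 41/50) → index 9
j=8: u_8=124/165 ∈ [33/50, 41/50) → index 9
j=9: u_9=139/165 ∈ [41/50, 1) → index 10
j=10: u_10=14/15 ∈ [41/50, 1) → index 10

1 1 2 3 4 6 7 9 9 10 10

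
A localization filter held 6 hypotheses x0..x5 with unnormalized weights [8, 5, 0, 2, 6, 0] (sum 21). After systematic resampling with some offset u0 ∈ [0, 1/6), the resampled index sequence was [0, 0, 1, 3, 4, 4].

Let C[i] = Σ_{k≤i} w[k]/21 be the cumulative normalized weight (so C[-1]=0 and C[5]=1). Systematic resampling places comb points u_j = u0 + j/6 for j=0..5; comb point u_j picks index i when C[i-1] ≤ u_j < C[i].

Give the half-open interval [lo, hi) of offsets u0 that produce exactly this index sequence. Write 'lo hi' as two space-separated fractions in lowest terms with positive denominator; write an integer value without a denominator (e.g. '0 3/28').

5/42 1/6

C = [8/21, 13/21, 13/21, 5/7, 1, 1]
j=0 picked index 0: u0 ∈ [0, 8/21)
j=1 picked index 0: u0 ∈ [-1/6, 3/14)
j=2 picked index 1: u0 ∈ [1/21, 2/7)
j=3 picked index 3: u0 ∈ [5/42, 3/14)
j=4 picked index 4: u0 ∈ [1/21, 1/3)
j=5 picked index 4: u0 ∈ [-5/42, 1/6)
intersection: [5/42, 1/6)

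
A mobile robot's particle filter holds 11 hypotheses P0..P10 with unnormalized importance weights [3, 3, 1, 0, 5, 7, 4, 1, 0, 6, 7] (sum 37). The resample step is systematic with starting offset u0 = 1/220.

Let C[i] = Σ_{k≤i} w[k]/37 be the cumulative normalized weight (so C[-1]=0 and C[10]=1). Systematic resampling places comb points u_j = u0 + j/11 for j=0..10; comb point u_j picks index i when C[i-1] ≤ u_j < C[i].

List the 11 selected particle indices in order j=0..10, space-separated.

0 1 2 4 5 5 6 7 9 10 10

C = [3/37, 6/37, 7/37, 7/37, 12/37, 19/37, 23/37, 24/37, 24/37, 30/37, 1]
j=0: u_0=1/220 ∈ [0, 3/37) → index 0
j=1: u_1=21/220 ∈ [3/37, 6/37) → index 1
j=2: u_2=41/220 ∈ [6/37, 7/37) → index 2
j=3: u_3=61/220 ∈ [7/37, 12/37) → index 4
j=4: u_4=81/220 ∈ [12/37, 19/37) → index 5
j=5: u_5=101/220 ∈ [12/37, 19/37) → index 5
j=6: u_6=11/20 ∈ [19/37, 23/37) → index 6
j=7: u_7=141/220 ∈ [23/37, 24/37) → index 7
j=8: u_8=161/220 ∈ [24/37, 30/37) → index 9
j=9: u_9=181/220 ∈ [30/37, 1) → index 10
j=10: u_10=201/220 ∈ [30/37, 1) → index 10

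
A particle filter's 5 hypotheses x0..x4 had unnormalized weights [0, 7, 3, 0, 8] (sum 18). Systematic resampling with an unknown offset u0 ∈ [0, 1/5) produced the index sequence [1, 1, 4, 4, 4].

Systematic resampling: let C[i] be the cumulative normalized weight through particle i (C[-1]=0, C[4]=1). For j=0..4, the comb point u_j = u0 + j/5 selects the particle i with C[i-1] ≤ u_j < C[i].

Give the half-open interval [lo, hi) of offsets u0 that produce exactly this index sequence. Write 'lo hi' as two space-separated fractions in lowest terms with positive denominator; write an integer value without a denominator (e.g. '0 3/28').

C = [0, 7/18, 5/9, 5/9, 1]
j=0 picked index 1: u0 ∈ [0, 7/18)
j=1 picked index 1: u0 ∈ [-1/5, 17/90)
j=2 picked index 4: u0 ∈ [7/45, 3/5)
j=3 picked index 4: u0 ∈ [-2/45, 2/5)
j=4 picked index 4: u0 ∈ [-11/45, 1/5)
intersection: [7/45, 17/90)

7/45 17/90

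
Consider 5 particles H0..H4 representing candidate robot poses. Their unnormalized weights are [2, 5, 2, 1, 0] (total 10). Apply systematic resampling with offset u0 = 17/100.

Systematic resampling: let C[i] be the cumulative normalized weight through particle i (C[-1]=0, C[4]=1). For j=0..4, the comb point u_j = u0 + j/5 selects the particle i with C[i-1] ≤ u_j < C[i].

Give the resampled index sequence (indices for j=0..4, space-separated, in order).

0 1 1 2 3

C = [1/5, 7/10, 9/10, 1, 1]
j=0: u_0=17/100 ∈ [0, 1/5) → index 0
j=1: u_1=37/100 ∈ [1/5, 7/10) → index 1
j=2: u_2=57/100 ∈ [1/5, 7/10) → index 1
j=3: u_3=77/100 ∈ [7/10, 9/10) → index 2
j=4: u_4=97/100 ∈ [9/10, 1) → index 3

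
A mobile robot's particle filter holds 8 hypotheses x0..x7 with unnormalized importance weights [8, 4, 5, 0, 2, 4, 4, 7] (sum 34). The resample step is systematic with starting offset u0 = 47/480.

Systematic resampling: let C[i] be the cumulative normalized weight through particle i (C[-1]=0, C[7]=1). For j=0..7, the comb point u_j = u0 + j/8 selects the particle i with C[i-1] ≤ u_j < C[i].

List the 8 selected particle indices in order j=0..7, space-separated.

0 0 1 2 5 6 7 7

C = [4/17, 6/17, 1/2, 1/2, 19/34, 23/34, 27/34, 1]
j=0: u_0=47/480 ∈ [0, 4/17) → index 0
j=1: u_1=107/480 ∈ [0, 4/17) → index 0
j=2: u_2=167/480 ∈ [4/17, 6/17) → index 1
j=3: u_3=227/480 ∈ [6/17, 1/2) → index 2
j=4: u_4=287/480 ∈ [19/34, 23/34) → index 5
j=5: u_5=347/480 ∈ [23/34, 27/34) → index 6
j=6: u_6=407/480 ∈ [27/34, 1) → index 7
j=7: u_7=467/480 ∈ [27/34, 1) → index 7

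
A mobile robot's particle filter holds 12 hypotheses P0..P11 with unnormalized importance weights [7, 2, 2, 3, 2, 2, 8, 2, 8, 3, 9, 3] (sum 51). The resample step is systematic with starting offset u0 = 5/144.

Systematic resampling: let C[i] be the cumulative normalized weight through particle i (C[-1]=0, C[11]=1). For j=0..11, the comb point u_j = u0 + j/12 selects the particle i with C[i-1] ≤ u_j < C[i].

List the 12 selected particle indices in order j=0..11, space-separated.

0 0 2 4 6 6 7 8 8 10 10 11

C = [7/51, 3/17, 11/51, 14/51, 16/51, 6/17, 26/51, 28/51, 12/17, 13/17, 16/17, 1]
j=0: u_0=5/144 ∈ [0, 7/51) → index 0
j=1: u_1=17/144 ∈ [0, 7/51) → index 0
j=2: u_2=29/144 ∈ [3/17, 11/51) → index 2
j=3: u_3=41/144 ∈ [14/51, 16/51) → index 4
j=4: u_4=53/144 ∈ [6/17, 26/51) → index 6
j=5: u_5=65/144 ∈ [6/17, 26/51) → index 6
j=6: u_6=77/144 ∈ [26/51, 28/51) → index 7
j=7: u_7=89/144 ∈ [28/51, 12/17) → index 8
j=8: u_8=101/144 ∈ [28/51, 12/17) → index 8
j=9: u_9=113/144 ∈ [13/17, 16/17) → index 10
j=10: u_10=125/144 ∈ [13/17, 16/17) → index 10
j=11: u_11=137/144 ∈ [16/17, 1) → index 11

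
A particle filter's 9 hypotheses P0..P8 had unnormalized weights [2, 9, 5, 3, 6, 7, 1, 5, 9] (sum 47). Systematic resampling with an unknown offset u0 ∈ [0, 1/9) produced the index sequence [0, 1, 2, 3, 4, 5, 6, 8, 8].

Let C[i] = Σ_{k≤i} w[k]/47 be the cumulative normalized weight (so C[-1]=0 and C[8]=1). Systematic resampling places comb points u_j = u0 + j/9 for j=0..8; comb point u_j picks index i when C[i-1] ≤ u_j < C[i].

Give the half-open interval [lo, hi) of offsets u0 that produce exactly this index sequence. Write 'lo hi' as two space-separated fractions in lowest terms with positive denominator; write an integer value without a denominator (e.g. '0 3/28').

C = [2/47, 11/47, 16/47, 19/47, 25/47, 32/47, 33/47, 38/47, 1]
j=0 picked index 0: u0 ∈ [0, 2/47)
j=1 picked index 1: u0 ∈ [-29/423, 52/423)
j=2 picked index 2: u0 ∈ [5/423, 50/423)
j=3 picked index 3: u0 ∈ [1/141, 10/141)
j=4 picked index 4: u0 ∈ [-17/423, 37/423)
j=5 picked index 5: u0 ∈ [-10/423, 53/423)
j=6 picked index 6: u0 ∈ [2/141, 5/141)
j=7 picked index 8: u0 ∈ [13/423, 2/9)
j=8 picked index 8: u0 ∈ [-34/423, 1/9)
intersection: [13/423, 5/141)

13/423 5/141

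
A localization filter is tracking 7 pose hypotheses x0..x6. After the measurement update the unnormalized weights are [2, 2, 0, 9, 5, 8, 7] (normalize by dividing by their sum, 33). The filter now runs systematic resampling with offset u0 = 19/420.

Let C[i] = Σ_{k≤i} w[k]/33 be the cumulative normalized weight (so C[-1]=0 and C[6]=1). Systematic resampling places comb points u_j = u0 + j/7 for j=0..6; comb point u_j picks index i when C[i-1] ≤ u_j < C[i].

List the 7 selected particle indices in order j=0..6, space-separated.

0 3 3 4 5 5 6

C = [2/33, 4/33, 4/33, 13/33, 6/11, 26/33, 1]
j=0: u_0=19/420 ∈ [0, 2/33) → index 0
j=1: u_1=79/420 ∈ [4/33, 13/33) → index 3
j=2: u_2=139/420 ∈ [4/33, 13/33) → index 3
j=3: u_3=199/420 ∈ [13/33, 6/11) → index 4
j=4: u_4=37/60 ∈ [6/11, 26/33) → index 5
j=5: u_5=319/420 ∈ [6/11, 26/33) → index 5
j=6: u_6=379/420 ∈ [26/33, 1) → index 6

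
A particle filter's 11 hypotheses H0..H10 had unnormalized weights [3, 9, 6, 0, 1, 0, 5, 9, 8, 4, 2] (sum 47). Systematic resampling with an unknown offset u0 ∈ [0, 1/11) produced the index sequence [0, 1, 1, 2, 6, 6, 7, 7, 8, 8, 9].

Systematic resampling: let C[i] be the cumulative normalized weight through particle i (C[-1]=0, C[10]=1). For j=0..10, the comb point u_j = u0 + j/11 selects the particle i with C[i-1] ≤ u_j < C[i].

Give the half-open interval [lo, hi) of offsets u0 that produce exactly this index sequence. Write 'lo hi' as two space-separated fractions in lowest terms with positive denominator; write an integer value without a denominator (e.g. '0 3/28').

21/517 25/517

C = [3/47, 12/47, 18/47, 18/47, 19/47, 19/47, 24/47, 33/47, 41/47, 45/47, 1]
j=0 picked index 0: u0 ∈ [0, 3/47)
j=1 picked index 1: u0 ∈ [-14/517, 85/517)
j=2 picked index 1: u0 ∈ [-61/517, 38/517)
j=3 picked index 2: u0 ∈ [-9/517, 57/517)
j=4 picked index 6: u0 ∈ [21/517, 76/517)
j=5 picked index 6: u0 ∈ [-26/517, 29/517)
j=6 picked index 7: u0 ∈ [-18/517, 81/517)
j=7 picked index 7: u0 ∈ [-65/517, 34/517)
j=8 picked index 8: u0 ∈ [-13/517, 75/517)
j=9 picked index 8: u0 ∈ [-60/517, 28/517)
j=10 picked index 9: u0 ∈ [-19/517, 25/517)
intersection: [21/517, 25/517)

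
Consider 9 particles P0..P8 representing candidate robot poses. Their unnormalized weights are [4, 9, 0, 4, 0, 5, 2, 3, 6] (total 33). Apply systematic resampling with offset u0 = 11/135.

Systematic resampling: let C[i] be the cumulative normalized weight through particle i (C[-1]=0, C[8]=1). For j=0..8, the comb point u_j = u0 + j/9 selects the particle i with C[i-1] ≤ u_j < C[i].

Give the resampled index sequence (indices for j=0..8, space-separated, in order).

0 1 1 3 5 5 7 8 8

C = [4/33, 13/33, 13/33, 17/33, 17/33, 2/3, 8/11, 9/11, 1]
j=0: u_0=11/135 ∈ [0, 4/33) → index 0
j=1: u_1=26/135 ∈ [4/33, 13/33) → index 1
j=2: u_2=41/135 ∈ [4/33, 13/33) → index 1
j=3: u_3=56/135 ∈ [13/33, 17/33) → index 3
j=4: u_4=71/135 ∈ [17/33, 2/3) → index 5
j=5: u_5=86/135 ∈ [17/33, 2/3) → index 5
j=6: u_6=101/135 ∈ [8/11, 9/11) → index 7
j=7: u_7=116/135 ∈ [9/11, 1) → index 8
j=8: u_8=131/135 ∈ [9/11, 1) → index 8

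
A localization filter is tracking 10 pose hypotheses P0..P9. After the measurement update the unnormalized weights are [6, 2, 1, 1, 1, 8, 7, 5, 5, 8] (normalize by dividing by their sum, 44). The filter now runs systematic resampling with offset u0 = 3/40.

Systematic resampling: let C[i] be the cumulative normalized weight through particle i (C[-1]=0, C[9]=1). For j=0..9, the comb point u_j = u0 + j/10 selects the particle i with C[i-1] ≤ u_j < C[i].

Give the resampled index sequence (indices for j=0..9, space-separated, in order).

C = [3/22, 2/11, 9/44, 5/22, 1/4, 19/44, 13/22, 31/44, 9/11, 1]
j=0: u_0=3/40 ∈ [0, 3/22) → index 0
j=1: u_1=7/40 ∈ [3/22, 2/11) → index 1
j=2: u_2=11/40 ∈ [1/4, 19/44) → index 5
j=3: u_3=3/8 ∈ [1/4, 19/44) → index 5
j=4: u_4=19/40 ∈ [19/44, 13/22) → index 6
j=5: u_5=23/40 ∈ [19/44, 13/22) → index 6
j=6: u_6=27/40 ∈ [13/22, 31/44) → index 7
j=7: u_7=31/40 ∈ [31/44, 9/11) → index 8
j=8: u_8=7/8 ∈ [9/11, 1) → index 9
j=9: u_9=39/40 ∈ [9/11, 1) → index 9

0 1 5 5 6 6 7 8 9 9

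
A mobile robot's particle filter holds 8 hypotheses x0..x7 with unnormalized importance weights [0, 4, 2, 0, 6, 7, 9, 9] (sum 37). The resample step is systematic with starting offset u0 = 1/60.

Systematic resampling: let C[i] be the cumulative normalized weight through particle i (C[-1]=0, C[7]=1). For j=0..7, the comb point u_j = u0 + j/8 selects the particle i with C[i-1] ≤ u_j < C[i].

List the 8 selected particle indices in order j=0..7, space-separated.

C = [0, 4/37, 6/37, 6/37, 12/37, 19/37, 28/37, 1]
j=0: u_0=1/60 ∈ [0, 4/37) → index 1
j=1: u_1=17/120 ∈ [4/37, 6/37) → index 2
j=2: u_2=4/15 ∈ [6/37, 12/37) → index 4
j=3: u_3=47/120 ∈ [12/37, 19/37) → index 5
j=4: u_4=31/60 ∈ [19/37, 28/37) → index 6
j=5: u_5=77/120 ∈ [19/37, 28/37) → index 6
j=6: u_6=23/30 ∈ [28/37, 1) → index 7
j=7: u_7=107/120 ∈ [28/37, 1) → index 7

1 2 4 5 6 6 7 7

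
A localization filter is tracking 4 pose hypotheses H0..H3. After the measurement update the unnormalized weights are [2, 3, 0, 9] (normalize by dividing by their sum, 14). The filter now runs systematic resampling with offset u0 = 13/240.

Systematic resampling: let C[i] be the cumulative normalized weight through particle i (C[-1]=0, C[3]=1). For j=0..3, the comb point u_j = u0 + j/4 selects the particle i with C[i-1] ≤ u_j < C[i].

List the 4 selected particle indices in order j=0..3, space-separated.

0 1 3 3

C = [1/7, 5/14, 5/14, 1]
j=0: u_0=13/240 ∈ [0, 1/7) → index 0
j=1: u_1=73/240 ∈ [1/7, 5/14) → index 1
j=2: u_2=133/240 ∈ [5/14, 1) → index 3
j=3: u_3=193/240 ∈ [5/14, 1) → index 3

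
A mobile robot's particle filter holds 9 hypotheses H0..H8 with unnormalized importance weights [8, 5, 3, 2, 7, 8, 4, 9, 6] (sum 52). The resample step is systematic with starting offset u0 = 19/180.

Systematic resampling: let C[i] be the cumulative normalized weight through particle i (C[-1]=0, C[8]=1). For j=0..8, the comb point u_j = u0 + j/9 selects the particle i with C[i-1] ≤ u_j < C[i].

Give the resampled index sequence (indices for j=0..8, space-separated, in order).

C = [2/13, 1/4, 4/13, 9/26, 25/52, 33/52, 37/52, 23/26, 1]
j=0: u_0=19/180 ∈ [0, 2/13) → index 0
j=1: u_1=13/60 ∈ [2/13, 1/4) → index 1
j=2: u_2=59/180 ∈ [4/13, 9/26) → index 3
j=3: u_3=79/180 ∈ [9/26, 25/52) → index 4
j=4: u_4=11/20 ∈ [25/52, 33/52) → index 5
j=5: u_5=119/180 ∈ [33/52, 37/52) → index 6
j=6: u_6=139/180 ∈ [37/52, 23/26) → index 7
j=7: u_7=53/60 ∈ [37/52, 23/26) → index 7
j=8: u_8=179/180 ∈ [23/26, 1) → index 8

0 1 3 4 5 6 7 7 8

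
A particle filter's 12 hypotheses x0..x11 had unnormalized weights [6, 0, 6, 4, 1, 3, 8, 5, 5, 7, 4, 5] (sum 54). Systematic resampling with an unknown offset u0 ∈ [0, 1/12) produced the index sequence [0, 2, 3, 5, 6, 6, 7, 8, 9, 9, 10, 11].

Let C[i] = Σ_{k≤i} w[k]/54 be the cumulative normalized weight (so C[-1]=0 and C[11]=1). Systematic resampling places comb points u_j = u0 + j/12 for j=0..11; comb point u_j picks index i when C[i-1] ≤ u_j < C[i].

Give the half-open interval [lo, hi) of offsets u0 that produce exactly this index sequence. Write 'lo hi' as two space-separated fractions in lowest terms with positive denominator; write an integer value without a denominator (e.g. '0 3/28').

C = [1/9, 1/9, 2/9, 8/27, 17/54, 10/27, 14/27, 11/18, 19/27, 5/6, 49/54, 1]
j=0 picked index 0: u0 ∈ [0, 1/9)
j=1 picked index 2: u0 ∈ [1/36, 5/36)
j=2 picked index 3: u0 ∈ [1/18, 7/54)
j=3 picked index 5: u0 ∈ [7/108, 13/108)
j=4 picked index 6: u0 ∈ [1/27, 5/27)
j=5 picked index 6: u0 ∈ [-5/108, 11/108)
j=6 picked index 7: u0 ∈ [1/54, 1/9)
j=7 picked index 8: u0 ∈ [1/36, 13/108)
j=8 picked index 9: u0 ∈ [1/27, 1/6)
j=9 picked index 9: u0 ∈ [-5/108, 1/12)
j=10 picked index 10: u0 ∈ [0, 2/27)
j=11 picked index 11: u0 ∈ [-1/108, 1/12)
intersection: [7/108, 2/27)

7/108 2/27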